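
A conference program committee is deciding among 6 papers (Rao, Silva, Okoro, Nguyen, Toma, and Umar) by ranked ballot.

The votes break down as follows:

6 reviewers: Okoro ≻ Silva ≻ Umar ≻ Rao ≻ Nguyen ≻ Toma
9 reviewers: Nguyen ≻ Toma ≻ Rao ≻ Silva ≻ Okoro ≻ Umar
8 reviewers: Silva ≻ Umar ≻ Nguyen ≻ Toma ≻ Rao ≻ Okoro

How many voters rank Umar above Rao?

Ballots ranking Umar above Rao: 6+8 = 14.
Ballots ranking Rao above Umar: 9.
So 14 of 23 voters prefer Umar to Rao.

14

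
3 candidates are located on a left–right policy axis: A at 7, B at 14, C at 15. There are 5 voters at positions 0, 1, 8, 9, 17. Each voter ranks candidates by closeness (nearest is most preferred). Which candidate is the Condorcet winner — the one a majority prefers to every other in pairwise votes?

A

With single-peaked preferences on a line, the Condorcet winner is the candidate closest to the median voter.
The median voter (position 8) is closest to A at 7.
Check: A vs B — voters closer to A: 4 of 5.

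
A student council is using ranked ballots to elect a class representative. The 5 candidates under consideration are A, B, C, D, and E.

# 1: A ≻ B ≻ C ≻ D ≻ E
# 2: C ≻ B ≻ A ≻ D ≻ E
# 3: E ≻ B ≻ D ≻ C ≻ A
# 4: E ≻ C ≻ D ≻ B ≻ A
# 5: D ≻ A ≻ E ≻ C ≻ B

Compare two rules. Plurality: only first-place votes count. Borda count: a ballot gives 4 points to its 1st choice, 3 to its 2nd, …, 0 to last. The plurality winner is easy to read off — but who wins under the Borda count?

Plurality first-place counts: A 1, B 0, C 1, D 1, E 2 → E.
Borda totals: A 9, B 10, C 11, D 10, E 10 → C.

C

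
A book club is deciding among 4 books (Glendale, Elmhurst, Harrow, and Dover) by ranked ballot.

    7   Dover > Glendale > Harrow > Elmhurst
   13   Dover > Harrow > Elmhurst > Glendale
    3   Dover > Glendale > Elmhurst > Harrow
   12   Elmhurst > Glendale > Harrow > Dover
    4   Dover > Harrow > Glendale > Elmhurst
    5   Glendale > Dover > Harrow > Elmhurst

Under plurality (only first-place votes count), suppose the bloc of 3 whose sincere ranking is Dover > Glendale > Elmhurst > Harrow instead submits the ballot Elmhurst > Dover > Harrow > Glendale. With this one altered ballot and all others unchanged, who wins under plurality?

First-place totals with the altered ballot: Glendale 5, Elmhurst 15, Harrow 0, Dover 24.
The winner is unchanged: still Dover.

Dover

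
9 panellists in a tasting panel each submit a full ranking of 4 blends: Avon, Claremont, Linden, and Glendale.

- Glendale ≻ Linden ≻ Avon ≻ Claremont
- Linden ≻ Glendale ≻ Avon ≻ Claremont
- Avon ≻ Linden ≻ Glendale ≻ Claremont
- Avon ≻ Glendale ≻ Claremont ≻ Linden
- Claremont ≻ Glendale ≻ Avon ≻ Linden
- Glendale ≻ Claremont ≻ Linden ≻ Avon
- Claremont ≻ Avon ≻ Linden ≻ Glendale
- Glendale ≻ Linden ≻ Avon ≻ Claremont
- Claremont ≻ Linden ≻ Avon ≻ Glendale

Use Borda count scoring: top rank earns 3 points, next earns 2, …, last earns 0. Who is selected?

Borda scores:
  Avon: 1 + 1 + 3 + 3 + 1 + 0 + 2 + 1 + 1 = 13
  Claremont: 0 + 0 + 0 + 1 + 3 + 2 + 3 + 0 + 3 = 12
  Linden: 2 + 3 + 2 + 0 + 0 + 1 + 1 + 2 + 2 = 13
  Glendale: 3 + 2 + 1 + 2 + 2 + 3 + 0 + 3 + 0 = 16
Glendale has the highest total.

Glendale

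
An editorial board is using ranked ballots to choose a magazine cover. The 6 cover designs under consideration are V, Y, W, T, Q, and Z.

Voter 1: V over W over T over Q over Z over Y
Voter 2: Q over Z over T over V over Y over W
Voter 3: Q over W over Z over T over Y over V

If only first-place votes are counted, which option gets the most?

First-place vote totals:
  V: 1
  Y: 0
  W: 0
  T: 0
  Q: 2
  Z: 0
Q has the most first-place votes.

Q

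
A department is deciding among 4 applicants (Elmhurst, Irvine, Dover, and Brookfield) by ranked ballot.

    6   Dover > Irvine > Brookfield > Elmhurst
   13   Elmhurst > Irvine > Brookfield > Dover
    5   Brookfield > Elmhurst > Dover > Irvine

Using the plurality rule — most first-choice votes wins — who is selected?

Elmhurst

First-place vote totals:
  Elmhurst: 13
  Irvine: 0
  Dover: 6
  Brookfield: 5
Elmhurst has the most first-place votes.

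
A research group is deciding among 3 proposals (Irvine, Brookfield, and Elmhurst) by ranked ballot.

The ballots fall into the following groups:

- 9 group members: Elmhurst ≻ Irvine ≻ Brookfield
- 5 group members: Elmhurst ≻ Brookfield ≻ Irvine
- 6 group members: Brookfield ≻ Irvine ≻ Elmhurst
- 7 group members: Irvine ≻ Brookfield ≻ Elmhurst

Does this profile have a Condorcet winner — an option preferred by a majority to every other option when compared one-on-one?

Yes

Head-to-head results (27 voters total):
Irvine vs Brookfield: Irvine wins 16–11.
Irvine vs Elmhurst: Elmhurst wins 14–13.
Brookfield vs Elmhurst: Elmhurst wins 14–13.
Elmhurst beats each rival — Irvine (14–13), Brookfield (14–13) — so Elmhurst is the Condorcet winner.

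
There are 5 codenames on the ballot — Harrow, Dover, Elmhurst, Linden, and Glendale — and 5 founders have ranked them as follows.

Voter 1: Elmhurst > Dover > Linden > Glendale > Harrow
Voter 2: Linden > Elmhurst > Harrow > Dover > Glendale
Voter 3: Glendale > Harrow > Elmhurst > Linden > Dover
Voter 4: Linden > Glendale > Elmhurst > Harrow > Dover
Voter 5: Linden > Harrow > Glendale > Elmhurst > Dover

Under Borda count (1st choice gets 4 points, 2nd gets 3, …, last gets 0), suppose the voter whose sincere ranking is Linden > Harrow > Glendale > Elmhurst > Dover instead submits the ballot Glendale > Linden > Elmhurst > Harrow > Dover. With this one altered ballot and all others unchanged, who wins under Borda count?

Linden

Borda totals with the altered ballot: Harrow 7, Dover 4, Elmhurst 13, Linden 14, Glendale 12.
The winner is unchanged: still Linden.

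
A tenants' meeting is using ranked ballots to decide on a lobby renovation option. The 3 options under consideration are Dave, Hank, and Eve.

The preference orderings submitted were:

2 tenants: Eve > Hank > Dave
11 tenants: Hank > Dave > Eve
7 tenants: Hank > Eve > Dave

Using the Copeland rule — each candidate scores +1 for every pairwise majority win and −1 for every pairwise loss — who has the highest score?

Pairwise results:
  Dave vs Hank: Hank wins 20–0.
  Dave vs Eve: Dave wins 11–9.
  Hank vs Eve: Hank wins 18–2.
Copeland scores (wins − losses):
  Dave: 1 − 1 = 0
  Hank: 2 − 0 = 2
  Eve: 0 − 2 = -2
Hank has the best Copeland score.

Hank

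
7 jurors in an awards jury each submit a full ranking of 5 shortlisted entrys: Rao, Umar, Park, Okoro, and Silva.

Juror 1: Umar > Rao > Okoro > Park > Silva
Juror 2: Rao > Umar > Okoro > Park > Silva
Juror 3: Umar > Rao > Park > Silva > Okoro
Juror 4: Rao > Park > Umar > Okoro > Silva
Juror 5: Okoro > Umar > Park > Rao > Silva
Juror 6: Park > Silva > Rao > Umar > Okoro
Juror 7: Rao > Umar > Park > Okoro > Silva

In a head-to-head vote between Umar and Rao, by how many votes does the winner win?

Ballots ranking Umar above Rao: 3.
Ballots ranking Rao above Umar: 4.
Rao wins 4–3, a margin of 1.

1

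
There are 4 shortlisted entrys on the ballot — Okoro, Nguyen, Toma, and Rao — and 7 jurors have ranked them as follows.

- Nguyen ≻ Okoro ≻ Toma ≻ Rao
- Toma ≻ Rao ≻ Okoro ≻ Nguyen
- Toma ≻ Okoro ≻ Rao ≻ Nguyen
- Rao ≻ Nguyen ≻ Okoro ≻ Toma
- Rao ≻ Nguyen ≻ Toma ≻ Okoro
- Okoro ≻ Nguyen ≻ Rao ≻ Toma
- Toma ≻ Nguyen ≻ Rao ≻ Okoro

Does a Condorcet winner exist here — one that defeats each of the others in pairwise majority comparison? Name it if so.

Head-to-head results (7 voters total):
Okoro vs Nguyen: Nguyen wins 4–3.
Okoro vs Toma: Toma wins 4–3.
Okoro vs Rao: Rao wins 4–3.
Nguyen vs Toma: Nguyen wins 4–3.
Nguyen vs Rao: Rao wins 4–3.
Toma vs Rao: Toma wins 4–3.
No candidate beats all others: Nguyen beats Toma beats Rao beats Nguyen, a majority cycle.

None — there is no Condorcet winner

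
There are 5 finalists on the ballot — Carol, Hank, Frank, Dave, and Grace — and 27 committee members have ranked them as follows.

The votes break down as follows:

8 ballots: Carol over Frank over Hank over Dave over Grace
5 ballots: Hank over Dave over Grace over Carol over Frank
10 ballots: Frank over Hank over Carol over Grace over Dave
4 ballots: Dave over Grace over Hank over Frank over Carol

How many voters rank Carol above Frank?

Ballots ranking Carol above Frank: 8+5 = 13.
Ballots ranking Frank above Carol: 10+4 = 14.
So 13 of 27 voters prefer Carol to Frank.

13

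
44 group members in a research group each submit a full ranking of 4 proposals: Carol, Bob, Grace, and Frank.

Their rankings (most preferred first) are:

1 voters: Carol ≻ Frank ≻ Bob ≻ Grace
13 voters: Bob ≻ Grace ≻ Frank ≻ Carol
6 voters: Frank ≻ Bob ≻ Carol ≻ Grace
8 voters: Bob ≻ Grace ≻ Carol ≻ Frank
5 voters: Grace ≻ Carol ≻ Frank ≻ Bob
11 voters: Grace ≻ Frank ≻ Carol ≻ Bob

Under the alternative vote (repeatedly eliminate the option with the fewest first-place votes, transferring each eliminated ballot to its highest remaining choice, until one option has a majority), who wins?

Bob

Round 1: Bob 21, Grace 16, Frank 6, Carol 1. Carol has the fewest and is eliminated.
Round 2: Bob 21, Grace 16, Frank 7. Frank has the fewest and is eliminated.
Round 3: Bob 28, Grace 16. Bob has a majority.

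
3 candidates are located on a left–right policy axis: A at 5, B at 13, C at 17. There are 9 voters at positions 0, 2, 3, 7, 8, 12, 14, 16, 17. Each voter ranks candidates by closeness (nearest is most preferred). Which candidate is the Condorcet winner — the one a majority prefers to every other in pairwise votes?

A

With single-peaked preferences on a line, the Condorcet winner is the candidate closest to the median voter.
The median voter (position 8) is closest to A at 5.
Check: A vs C — voters closer to A: 5 of 9.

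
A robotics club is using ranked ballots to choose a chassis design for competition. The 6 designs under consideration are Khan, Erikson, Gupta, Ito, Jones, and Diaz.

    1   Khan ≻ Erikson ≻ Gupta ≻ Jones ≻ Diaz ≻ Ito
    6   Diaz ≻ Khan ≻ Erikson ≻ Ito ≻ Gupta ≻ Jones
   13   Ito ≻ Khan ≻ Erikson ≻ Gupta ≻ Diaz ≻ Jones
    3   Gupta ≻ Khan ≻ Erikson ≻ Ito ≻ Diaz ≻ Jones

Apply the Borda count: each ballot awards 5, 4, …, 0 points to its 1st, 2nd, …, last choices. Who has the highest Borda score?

Borda scores:
  Khan: 5 + 6·4 + 13·4 + 3·4 = 93
  Erikson: 4 + 6·3 + 13·3 + 3·3 = 70
  Gupta: 3 + 6·1 + 13·2 + 3·5 = 50
  Ito: 0 + 6·2 + 13·5 + 3·2 = 83
  Jones: 2 + 6·0 + 13·0 + 3·0 = 2
  Diaz: 1 + 6·5 + 13·1 + 3·1 = 47
Khan has the highest total.

Khan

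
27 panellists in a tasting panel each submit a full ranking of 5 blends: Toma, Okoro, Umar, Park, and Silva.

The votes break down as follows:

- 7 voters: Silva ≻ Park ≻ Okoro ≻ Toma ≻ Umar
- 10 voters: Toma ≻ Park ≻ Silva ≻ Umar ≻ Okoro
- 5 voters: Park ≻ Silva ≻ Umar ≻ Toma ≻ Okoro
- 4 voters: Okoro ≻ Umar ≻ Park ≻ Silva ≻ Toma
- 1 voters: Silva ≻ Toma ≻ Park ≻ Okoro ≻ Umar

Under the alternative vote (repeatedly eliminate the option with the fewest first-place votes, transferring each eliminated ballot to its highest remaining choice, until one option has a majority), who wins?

Round 1: Toma 10, Silva 8, Park 5, Okoro 4, Umar 0. Umar has the fewest and is eliminated.
Round 2: Toma 10, Silva 8, Park 5, Okoro 4. Okoro has the fewest and is eliminated.
Round 3: Toma 10, Park 9, Silva 8. Silva has the fewest and is eliminated.
Round 4: Park 16, Toma 11. Park has a majority.

Park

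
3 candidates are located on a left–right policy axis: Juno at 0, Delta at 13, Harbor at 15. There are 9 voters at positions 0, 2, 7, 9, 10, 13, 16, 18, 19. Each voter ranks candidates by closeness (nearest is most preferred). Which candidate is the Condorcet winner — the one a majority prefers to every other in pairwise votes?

Delta

With single-peaked preferences on a line, the Condorcet winner is the candidate closest to the median voter.
The median voter (position 10) is closest to Delta at 13.
Check: Delta vs Harbor — voters closer to Delta: 6 of 9.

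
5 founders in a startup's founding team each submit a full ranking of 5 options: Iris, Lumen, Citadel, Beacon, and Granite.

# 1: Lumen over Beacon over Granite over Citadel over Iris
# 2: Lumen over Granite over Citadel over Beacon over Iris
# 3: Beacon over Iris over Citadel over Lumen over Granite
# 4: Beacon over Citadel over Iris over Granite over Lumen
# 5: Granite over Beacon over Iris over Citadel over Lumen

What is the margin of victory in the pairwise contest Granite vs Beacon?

Ballots ranking Granite above Beacon: 2.
Ballots ranking Beacon above Granite: 3.
Beacon wins 3–2, a margin of 1.

1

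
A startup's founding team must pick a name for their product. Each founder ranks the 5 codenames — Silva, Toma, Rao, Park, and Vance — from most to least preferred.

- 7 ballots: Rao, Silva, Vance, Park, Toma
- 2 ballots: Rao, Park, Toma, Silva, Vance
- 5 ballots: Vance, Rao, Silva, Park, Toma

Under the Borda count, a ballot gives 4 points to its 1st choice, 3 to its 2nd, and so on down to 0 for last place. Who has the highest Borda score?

Rao

Borda scores:
  Silva: 7·3 + 2·1 + 5·2 = 33
  Toma: 7·0 + 2·2 + 5·0 = 4
  Rao: 7·4 + 2·4 + 5·3 = 51
  Park: 7·1 + 2·3 + 5·1 = 18
  Vance: 7·2 + 2·0 + 5·4 = 34
Rao has the highest total.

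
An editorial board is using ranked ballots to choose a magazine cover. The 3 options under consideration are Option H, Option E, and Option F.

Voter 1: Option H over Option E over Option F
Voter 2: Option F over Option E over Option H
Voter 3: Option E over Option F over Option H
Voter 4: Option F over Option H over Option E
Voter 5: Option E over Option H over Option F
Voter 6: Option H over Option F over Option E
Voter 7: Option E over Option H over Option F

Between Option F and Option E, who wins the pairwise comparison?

Ballots ranking Option F above Option E: 3.
Ballots ranking Option E above Option F: 4.
Option E wins the head-to-head, 4–3.

Option E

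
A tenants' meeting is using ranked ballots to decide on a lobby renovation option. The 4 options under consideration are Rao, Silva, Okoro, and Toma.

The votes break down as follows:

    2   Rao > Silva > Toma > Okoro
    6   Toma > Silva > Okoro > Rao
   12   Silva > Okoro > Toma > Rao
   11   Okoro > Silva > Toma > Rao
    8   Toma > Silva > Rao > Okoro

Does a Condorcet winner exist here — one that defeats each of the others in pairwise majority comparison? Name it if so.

Head-to-head results (39 voters total):
Rao vs Silva: Silva wins 37–2.
Rao vs Okoro: Okoro wins 29–10.
Rao vs Toma: Toma wins 37–2.
Silva vs Okoro: Silva wins 28–11.
Silva vs Toma: Silva wins 25–14.
Okoro vs Toma: Okoro wins 23–16.
Silva beats each rival — Rao (37–2), Okoro (28–11), Toma (25–14) — so Silva is the Condorcet winner.

Silva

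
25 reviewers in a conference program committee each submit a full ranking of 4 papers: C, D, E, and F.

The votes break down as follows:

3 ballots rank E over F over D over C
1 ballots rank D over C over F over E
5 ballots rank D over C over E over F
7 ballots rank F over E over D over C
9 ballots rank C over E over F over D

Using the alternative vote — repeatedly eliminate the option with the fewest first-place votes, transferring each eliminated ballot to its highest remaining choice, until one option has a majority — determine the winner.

Round 1: C 9, F 7, D 6, E 3. E has the fewest and is eliminated.
Round 2: F 10, C 9, D 6. D has the fewest and is eliminated.
Round 3: C 15, F 10. C has a majority.

C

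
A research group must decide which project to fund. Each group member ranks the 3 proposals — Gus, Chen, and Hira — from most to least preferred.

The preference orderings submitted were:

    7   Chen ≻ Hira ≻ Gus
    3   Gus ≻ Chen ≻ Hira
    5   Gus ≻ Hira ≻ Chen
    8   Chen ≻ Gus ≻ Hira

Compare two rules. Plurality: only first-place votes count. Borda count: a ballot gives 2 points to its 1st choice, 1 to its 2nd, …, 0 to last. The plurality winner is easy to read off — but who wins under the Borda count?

Chen

Plurality first-place counts: Gus 8, Chen 15, Hira 0 → Chen.
Borda totals: Gus 24, Chen 33, Hira 12 → Chen.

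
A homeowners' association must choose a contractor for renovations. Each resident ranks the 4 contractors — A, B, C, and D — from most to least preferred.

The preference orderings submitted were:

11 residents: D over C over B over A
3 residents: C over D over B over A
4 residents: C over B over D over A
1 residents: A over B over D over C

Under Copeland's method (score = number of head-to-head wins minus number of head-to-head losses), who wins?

D

Pairwise results:
  A vs B: B wins 18–1.
  A vs C: C wins 18–1.
  A vs D: D wins 18–1.
  B vs C: C wins 18–1.
  B vs D: D wins 14–5.
  C vs D: D wins 12–7.
Copeland scores (wins − losses):
  A: 0 − 3 = -3
  B: 1 − 2 = -1
  C: 2 − 1 = 1
  D: 3 − 0 = 3
D has the best Copeland score.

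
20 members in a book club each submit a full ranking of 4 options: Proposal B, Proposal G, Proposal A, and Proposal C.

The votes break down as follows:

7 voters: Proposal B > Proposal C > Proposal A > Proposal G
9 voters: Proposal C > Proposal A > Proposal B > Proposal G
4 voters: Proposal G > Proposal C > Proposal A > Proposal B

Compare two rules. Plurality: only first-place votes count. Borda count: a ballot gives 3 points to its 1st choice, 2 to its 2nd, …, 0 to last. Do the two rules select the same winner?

Plurality first-place counts: Proposal B 7, Proposal G 4, Proposal A 0, Proposal C 9 → Proposal C.
Borda totals: Proposal B 30, Proposal G 12, Proposal A 29, Proposal C 49 → Proposal C.
The two rules agree on Proposal C.

Yes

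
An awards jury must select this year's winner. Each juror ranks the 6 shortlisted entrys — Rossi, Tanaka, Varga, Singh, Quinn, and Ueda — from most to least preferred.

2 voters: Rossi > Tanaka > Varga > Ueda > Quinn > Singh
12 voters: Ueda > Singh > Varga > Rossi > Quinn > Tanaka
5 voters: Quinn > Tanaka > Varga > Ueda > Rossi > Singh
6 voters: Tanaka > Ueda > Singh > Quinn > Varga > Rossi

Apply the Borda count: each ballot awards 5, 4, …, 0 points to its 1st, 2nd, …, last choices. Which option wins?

Ueda

Borda scores:
  Rossi: 2·5 + 12·2 + 5·1 + 6·0 = 39
  Tanaka: 2·4 + 12·0 + 5·4 + 6·5 = 58
  Varga: 2·3 + 12·3 + 5·3 + 6·1 = 63
  Singh: 2·0 + 12·4 + 5·0 + 6·3 = 66
  Quinn: 2·1 + 12·1 + 5·5 + 6·2 = 51
  Ueda: 2·2 + 12·5 + 5·2 + 6·4 = 98
Ueda has the highest total.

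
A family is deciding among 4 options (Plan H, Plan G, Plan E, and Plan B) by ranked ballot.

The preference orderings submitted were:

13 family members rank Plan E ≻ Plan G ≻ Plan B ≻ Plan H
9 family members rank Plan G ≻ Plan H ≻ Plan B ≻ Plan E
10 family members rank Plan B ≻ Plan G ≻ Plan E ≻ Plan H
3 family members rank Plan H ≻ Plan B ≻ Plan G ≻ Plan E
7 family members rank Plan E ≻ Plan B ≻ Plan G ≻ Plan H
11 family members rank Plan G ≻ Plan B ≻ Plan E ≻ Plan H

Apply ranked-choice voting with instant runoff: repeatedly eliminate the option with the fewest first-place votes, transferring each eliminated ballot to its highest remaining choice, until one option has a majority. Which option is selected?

Plan G

Round 1: Plan G 20, Plan E 20, Plan B 10, Plan H 3. Plan H has the fewest and is eliminated.
Round 2: Plan G 20, Plan E 20, Plan B 13. Plan B has the fewest and is eliminated.
Round 3: Plan G 33, Plan E 20. Plan G has a majority.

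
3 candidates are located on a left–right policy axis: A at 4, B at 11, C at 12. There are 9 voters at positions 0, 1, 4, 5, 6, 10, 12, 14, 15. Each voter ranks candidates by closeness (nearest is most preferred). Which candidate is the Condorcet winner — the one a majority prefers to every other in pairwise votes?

With single-peaked preferences on a line, the Condorcet winner is the candidate closest to the median voter.
The median voter (position 6) is closest to A at 4.
Check: A vs B — voters closer to A: 5 of 9.

A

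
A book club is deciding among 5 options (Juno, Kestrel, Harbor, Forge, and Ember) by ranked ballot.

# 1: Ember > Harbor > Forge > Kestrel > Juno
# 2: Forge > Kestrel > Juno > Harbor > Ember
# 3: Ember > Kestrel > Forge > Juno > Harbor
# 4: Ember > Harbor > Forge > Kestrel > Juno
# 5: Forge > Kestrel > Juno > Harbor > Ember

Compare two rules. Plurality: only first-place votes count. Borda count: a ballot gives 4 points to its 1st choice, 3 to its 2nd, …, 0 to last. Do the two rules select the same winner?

No

Plurality first-place counts: Juno 0, Kestrel 0, Harbor 0, Forge 2, Ember 3 → Ember.
Borda totals: Juno 5, Kestrel 11, Harbor 8, Forge 14, Ember 12 → Forge.
The two rules disagree: plurality picks Ember, Borda picks Forge.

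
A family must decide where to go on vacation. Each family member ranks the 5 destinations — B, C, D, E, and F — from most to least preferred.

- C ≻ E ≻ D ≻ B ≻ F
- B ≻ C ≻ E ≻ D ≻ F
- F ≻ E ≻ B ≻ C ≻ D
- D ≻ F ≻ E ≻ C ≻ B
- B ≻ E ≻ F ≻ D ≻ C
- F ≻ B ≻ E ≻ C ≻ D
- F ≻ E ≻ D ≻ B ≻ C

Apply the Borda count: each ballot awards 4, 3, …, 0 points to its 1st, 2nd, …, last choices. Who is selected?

E

Borda scores:
  B: 1 + 4 + 2 + 0 + 4 + 3 + 1 = 15
  C: 4 + 3 + 1 + 1 + 0 + 1 + 0 = 10
  D: 2 + 1 + 0 + 4 + 1 + 0 + 2 = 10
  E: 3 + 2 + 3 + 2 + 3 + 2 + 3 = 18
  F: 0 + 0 + 4 + 3 + 2 + 4 + 4 = 17
E has the highest total.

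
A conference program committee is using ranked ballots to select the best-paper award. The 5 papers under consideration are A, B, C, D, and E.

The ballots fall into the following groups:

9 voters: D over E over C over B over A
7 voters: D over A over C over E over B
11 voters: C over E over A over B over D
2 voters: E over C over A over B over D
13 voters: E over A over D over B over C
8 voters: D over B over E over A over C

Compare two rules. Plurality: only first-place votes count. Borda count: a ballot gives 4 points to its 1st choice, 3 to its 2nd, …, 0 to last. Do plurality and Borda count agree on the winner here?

No

Plurality first-place counts: A 0, B 0, C 11, D 24, E 15 → D.
Borda totals: A 94, B 59, C 82, D 122, E 143 → E.
The two rules disagree: plurality picks D, Borda picks E.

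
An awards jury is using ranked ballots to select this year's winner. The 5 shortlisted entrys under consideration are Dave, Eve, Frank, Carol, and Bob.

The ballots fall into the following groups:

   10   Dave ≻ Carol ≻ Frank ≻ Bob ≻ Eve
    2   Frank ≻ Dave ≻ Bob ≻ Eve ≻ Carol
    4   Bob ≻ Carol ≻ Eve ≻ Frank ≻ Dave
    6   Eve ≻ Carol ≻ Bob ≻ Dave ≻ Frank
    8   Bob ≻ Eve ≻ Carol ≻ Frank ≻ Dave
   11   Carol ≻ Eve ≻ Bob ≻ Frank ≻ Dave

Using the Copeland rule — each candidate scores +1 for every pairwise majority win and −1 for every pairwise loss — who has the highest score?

Pairwise results:
  Dave vs Eve: Eve wins 29–12.
  Dave vs Frank: Frank wins 25–16.
  Dave vs Carol: Carol wins 29–12.
  Dave vs Bob: Bob wins 29–12.
  Eve vs Frank: Eve wins 29–12.
  Eve vs Carol: Carol wins 25–16.
  Eve vs Bob: Bob wins 24–17.
  Frank vs Carol: Carol wins 39–2.
  Frank vs Bob: Bob wins 29–12.
  Carol vs Bob: Carol wins 27–14.
Copeland scores (wins − losses):
  Dave: 0 − 4 = -4
  Eve: 2 − 2 = 0
  Frank: 1 − 3 = -2
  Carol: 4 − 0 = 4
  Bob: 3 − 1 = 2
Carol has the best Copeland score.

Carol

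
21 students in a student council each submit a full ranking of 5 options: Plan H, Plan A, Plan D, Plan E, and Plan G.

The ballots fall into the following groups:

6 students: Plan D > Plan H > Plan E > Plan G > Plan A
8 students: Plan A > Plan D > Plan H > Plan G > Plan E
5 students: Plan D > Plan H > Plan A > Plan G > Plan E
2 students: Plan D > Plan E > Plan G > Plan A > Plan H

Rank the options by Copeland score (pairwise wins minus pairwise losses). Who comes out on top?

Plan D

Pairwise results:
  Plan H vs Plan A: Plan H wins 11–10.
  Plan H vs Plan D: Plan D wins 21–0.
  Plan H vs Plan E: Plan H wins 19–2.
  Plan H vs Plan G: Plan H wins 19–2.
  Plan A vs Plan D: Plan D wins 13–8.
  Plan A vs Plan E: Plan A wins 13–8.
  Plan A vs Plan G: Plan A wins 13–8.
  Plan D vs Plan E: Plan D wins 21–0.
  Plan D vs Plan G: Plan D wins 21–0.
  Plan E vs Plan G: Plan G wins 13–8.
Copeland scores (wins − losses):
  Plan H: 3 − 1 = 2
  Plan A: 2 − 2 = 0
  Plan D: 4 − 0 = 4
  Plan E: 0 − 4 = -4
  Plan G: 1 − 3 = -2
Plan D has the best Copeland score.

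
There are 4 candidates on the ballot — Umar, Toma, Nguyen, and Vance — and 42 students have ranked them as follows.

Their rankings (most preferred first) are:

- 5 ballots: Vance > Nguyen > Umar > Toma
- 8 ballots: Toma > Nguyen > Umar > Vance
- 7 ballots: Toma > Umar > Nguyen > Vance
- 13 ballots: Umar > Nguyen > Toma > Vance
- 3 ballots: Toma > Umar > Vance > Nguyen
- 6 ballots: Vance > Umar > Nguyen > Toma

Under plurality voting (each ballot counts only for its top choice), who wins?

First-place vote totals:
  Umar: 13
  Toma: 18
  Nguyen: 0
  Vance: 11
Toma has the most first-place votes.

Toma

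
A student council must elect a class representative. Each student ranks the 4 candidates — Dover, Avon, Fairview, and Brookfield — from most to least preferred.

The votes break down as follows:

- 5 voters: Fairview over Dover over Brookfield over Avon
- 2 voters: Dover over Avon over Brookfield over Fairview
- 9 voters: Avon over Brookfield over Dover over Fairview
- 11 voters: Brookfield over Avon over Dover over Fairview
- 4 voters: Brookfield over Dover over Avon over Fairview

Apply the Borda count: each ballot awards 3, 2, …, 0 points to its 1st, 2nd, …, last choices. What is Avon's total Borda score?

57

Borda scores:
  Dover: 5·2 + 2·3 + 9·1 + 11·1 + 4·2 = 44
  Avon: 5·0 + 2·2 + 9·3 + 11·2 + 4·1 = 57
  Fairview: 5·3 + 2·0 + 9·0 + 11·0 + 4·0 = 15
  Brookfield: 5·1 + 2·1 + 9·2 + 11·3 + 4·3 = 70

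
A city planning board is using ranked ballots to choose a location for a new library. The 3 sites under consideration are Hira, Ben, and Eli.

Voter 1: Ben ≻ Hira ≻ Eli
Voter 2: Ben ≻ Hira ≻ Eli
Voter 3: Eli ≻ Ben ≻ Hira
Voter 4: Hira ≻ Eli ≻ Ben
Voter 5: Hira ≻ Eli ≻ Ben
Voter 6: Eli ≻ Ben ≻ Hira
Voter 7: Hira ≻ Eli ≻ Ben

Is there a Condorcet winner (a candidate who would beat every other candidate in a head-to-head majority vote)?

Head-to-head results (7 voters total):
Hira vs Ben: Ben wins 4–3.
Hira vs Eli: Hira wins 5–2.
Ben vs Eli: Eli wins 5–2.
No candidate beats all others: Hira beats Eli beats Ben beats Hira, a majority cycle.

No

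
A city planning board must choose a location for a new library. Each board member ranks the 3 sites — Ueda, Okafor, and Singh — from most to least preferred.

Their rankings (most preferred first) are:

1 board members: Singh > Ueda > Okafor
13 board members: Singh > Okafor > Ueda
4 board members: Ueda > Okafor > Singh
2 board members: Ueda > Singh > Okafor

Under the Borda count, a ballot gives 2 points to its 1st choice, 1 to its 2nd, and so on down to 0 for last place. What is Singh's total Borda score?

30

Borda scores:
  Ueda: 1 + 13·0 + 4·2 + 2·2 = 13
  Okafor: 0 + 13·1 + 4·1 + 2·0 = 17
  Singh: 2 + 13·2 + 4·0 + 2·1 = 30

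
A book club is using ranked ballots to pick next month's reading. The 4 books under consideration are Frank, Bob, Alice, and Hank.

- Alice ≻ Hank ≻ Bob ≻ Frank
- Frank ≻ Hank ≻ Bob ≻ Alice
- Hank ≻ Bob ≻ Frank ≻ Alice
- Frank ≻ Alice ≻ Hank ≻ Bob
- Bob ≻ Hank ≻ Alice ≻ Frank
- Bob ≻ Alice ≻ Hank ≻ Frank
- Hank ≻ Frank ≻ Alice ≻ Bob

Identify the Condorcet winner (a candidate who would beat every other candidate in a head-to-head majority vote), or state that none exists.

Head-to-head results (7 voters total):
Frank vs Bob: Bob wins 4–3.
Frank vs Alice: Frank wins 4–3.
Frank vs Hank: Hank wins 5–2.
Bob vs Alice: Bob wins 4–3.
Bob vs Hank: Hank wins 5–2.
Alice vs Hank: Hank wins 4–3.
Hank beats each rival — Frank (5–2), Bob (5–2), Alice (4–3) — so Hank is the Condorcet winner.

Hank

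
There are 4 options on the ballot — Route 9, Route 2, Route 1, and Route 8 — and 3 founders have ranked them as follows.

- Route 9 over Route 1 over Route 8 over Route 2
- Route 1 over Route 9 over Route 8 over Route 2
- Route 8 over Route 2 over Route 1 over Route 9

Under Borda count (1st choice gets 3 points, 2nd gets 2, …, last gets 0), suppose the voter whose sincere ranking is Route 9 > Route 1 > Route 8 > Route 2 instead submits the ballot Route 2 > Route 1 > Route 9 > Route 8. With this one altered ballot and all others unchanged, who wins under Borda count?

Route 1

Borda totals with the altered ballot: Route 9 3, Route 2 5, Route 1 6, Route 8 4.
The winner is unchanged: still Route 1.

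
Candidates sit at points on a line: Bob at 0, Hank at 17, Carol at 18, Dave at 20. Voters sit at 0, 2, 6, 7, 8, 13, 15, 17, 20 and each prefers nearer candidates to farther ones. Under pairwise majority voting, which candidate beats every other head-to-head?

Bob

With single-peaked preferences on a line, the Condorcet winner is the candidate closest to the median voter.
The median voter (position 8) is closest to Bob at 0.
Check: Bob vs Dave — voters closer to Bob: 5 of 9.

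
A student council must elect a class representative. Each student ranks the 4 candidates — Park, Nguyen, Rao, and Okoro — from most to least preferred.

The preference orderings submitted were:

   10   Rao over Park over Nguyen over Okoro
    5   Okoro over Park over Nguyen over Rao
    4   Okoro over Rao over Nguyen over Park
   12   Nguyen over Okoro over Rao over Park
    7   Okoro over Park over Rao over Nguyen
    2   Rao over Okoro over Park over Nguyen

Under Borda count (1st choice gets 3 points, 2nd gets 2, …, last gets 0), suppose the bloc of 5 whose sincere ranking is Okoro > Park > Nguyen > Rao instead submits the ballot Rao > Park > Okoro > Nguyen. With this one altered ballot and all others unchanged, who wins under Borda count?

Rao

Borda totals with the altered ballot: Park 46, Nguyen 50, Rao 78, Okoro 66.
The switch changes the winner from Okoro to Rao.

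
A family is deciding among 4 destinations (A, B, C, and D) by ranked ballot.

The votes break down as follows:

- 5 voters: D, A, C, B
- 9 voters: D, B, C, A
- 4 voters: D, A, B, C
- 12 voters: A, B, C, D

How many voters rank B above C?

Ballots ranking B above C: 9+4+12 = 25.
Ballots ranking C above B: 5.
So 25 of 30 voters prefer B to C.

25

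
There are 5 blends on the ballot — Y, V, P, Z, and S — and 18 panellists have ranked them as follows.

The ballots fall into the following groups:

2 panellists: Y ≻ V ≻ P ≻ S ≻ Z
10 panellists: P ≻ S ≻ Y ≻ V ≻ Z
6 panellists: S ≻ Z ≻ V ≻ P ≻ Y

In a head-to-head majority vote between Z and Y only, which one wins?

Y

Ballots ranking Z above Y: 6.
Ballots ranking Y above Z: 2+10 = 12.
Y wins the head-to-head, 12–6.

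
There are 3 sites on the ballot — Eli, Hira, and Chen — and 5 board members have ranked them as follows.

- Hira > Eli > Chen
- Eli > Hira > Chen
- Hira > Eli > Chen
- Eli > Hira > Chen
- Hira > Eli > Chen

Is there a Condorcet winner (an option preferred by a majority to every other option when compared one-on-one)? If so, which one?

Head-to-head results (5 voters total):
Eli vs Hira: Hira wins 3–2.
Eli vs Chen: Eli wins 5–0.
Hira vs Chen: Hira wins 5–0.
Hira beats each rival — Eli (3–2), Chen (5–0) — so Hira is the Condorcet winner.

Hira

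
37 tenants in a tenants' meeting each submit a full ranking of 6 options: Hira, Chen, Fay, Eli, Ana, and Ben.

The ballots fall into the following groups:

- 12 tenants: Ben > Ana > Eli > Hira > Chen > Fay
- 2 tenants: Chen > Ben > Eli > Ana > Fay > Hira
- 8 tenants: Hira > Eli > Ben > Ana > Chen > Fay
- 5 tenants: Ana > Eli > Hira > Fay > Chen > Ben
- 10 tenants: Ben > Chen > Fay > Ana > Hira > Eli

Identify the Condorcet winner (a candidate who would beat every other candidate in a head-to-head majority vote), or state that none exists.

Ben

Head-to-head results (37 voters total):
Hira vs Chen: Hira wins 25–12.
Hira vs Fay: Hira wins 25–12.
Hira vs Eli: Eli wins 19–18.
Hira vs Ana: Ana wins 29–8.
Hira vs Ben: Ben wins 24–13.
Chen vs Fay: Chen wins 32–5.
Chen vs Eli: Eli wins 25–12.
Chen vs Ana: Ana wins 25–12.
Chen vs Ben: Ben wins 30–7.
Fay vs Eli: Eli wins 27–10.
Fay vs Ana: Ana wins 27–10.
Fay vs Ben: Ben wins 32–5.
Eli vs Ana: Ana wins 27–10.
Eli vs Ben: Ben wins 24–13.
Ana vs Ben: Ben wins 32–5.
Ben beats each rival — Hira (24–13), Chen (30–7), Fay (32–5), Eli (24–13), Ana (32–5) — so Ben is the Condorcet winner.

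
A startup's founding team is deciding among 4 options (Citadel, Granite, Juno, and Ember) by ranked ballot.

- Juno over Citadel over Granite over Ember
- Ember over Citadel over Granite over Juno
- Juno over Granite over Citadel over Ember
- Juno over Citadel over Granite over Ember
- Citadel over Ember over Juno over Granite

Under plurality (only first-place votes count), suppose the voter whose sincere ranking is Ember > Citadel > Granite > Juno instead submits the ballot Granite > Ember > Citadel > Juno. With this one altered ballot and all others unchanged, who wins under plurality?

Juno

First-place totals with the altered ballot: Citadel 1, Granite 1, Juno 3, Ember 0.
The winner is unchanged: still Juno.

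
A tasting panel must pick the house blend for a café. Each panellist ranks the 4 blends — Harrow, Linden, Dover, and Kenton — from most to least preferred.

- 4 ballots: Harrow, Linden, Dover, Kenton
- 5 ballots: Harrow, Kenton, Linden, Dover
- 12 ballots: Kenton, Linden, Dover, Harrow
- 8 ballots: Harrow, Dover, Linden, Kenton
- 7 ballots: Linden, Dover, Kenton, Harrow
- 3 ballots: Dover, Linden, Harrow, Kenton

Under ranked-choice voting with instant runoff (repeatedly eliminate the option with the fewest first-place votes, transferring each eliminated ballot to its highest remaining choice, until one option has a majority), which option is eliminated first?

Round 1: Harrow 17, Kenton 12, Linden 7, Dover 3. Dover has the fewest and is eliminated.
Round 2: Harrow 17, Kenton 12, Linden 10. Linden has the fewest and is eliminated.
Round 3: Harrow 20, Kenton 19. Harrow has a majority.

Dover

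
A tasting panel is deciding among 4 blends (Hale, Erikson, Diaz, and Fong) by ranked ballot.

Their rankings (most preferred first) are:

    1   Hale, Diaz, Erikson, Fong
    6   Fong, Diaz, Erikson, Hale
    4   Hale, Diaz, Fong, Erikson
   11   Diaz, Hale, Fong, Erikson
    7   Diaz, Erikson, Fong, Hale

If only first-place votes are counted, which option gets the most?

Diaz

First-place vote totals:
  Hale: 5
  Erikson: 0
  Diaz: 18
  Fong: 6
Diaz has the most first-place votes.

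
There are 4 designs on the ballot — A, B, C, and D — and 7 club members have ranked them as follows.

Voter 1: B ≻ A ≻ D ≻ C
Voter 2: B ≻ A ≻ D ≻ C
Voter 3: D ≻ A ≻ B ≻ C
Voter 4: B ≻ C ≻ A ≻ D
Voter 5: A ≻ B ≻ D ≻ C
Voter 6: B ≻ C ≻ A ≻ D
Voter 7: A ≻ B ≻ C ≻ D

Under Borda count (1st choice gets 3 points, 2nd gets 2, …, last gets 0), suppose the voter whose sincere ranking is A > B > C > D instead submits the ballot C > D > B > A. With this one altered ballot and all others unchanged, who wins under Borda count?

Borda totals with the altered ballot: A 11, B 16, C 7, D 8.
The winner is unchanged: still B.

B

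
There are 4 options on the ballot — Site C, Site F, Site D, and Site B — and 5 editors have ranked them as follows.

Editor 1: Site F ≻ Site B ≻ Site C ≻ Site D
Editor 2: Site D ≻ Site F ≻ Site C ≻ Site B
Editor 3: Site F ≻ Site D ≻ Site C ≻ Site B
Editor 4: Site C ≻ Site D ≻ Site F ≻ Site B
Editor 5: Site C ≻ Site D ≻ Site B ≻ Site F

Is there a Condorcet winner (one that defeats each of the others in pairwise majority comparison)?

No

Head-to-head results (5 voters total):
Site C vs Site F: Site F wins 3–2.
Site C vs Site D: Site C wins 3–2.
Site C vs Site B: Site C wins 4–1.
Site F vs Site D: Site D wins 3–2.
Site F vs Site B: Site F wins 4–1.
Site D vs Site B: Site D wins 4–1.
No candidate beats all others: Site C beats Site D beats Site F beats Site C, a majority cycle.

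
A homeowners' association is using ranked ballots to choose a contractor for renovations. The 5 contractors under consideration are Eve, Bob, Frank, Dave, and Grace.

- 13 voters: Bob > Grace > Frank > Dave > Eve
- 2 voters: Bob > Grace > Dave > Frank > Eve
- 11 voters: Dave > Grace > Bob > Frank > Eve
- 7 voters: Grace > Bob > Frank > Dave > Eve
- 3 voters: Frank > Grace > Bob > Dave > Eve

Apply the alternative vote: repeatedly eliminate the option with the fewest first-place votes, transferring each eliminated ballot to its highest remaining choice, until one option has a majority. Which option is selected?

Round 1: Bob 15, Dave 11, Grace 7, Frank 3, Eve 0. Eve has the fewest and is eliminated.
Round 2: Bob 15, Dave 11, Grace 7, Frank 3. Frank has the fewest and is eliminated.
Round 3: Bob 15, Dave 11, Grace 10. Grace has the fewest and is eliminated.
Round 4: Bob 25, Dave 11. Bob has a majority.

Bob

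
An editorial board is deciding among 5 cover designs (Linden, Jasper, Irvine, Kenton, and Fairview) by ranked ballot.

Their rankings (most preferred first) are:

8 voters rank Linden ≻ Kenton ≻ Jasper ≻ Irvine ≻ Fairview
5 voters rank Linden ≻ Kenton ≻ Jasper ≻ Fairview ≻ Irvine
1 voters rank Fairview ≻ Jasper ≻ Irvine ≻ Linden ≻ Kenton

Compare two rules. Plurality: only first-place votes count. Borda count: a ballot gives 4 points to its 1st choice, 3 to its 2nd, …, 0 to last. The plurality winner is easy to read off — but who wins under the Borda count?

Linden

Plurality first-place counts: Linden 13, Jasper 0, Irvine 0, Kenton 0, Fairview 1 → Linden.
Borda totals: Linden 53, Jasper 29, Irvine 10, Kenton 39, Fairview 9 → Linden.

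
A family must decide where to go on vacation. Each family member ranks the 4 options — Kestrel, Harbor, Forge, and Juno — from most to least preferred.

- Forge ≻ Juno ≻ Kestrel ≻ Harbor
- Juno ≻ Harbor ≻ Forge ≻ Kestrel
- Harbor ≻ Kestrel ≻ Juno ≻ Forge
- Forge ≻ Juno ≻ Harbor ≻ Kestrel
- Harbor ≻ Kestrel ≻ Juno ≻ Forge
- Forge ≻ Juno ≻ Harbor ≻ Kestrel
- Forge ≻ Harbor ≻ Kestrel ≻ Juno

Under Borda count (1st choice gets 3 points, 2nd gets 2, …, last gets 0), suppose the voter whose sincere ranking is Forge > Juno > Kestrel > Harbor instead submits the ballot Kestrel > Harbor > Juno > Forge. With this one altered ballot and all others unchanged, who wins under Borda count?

Harbor

Borda totals with the altered ballot: Kestrel 8, Harbor 14, Forge 10, Juno 10.
The switch changes the winner from Forge to Harbor.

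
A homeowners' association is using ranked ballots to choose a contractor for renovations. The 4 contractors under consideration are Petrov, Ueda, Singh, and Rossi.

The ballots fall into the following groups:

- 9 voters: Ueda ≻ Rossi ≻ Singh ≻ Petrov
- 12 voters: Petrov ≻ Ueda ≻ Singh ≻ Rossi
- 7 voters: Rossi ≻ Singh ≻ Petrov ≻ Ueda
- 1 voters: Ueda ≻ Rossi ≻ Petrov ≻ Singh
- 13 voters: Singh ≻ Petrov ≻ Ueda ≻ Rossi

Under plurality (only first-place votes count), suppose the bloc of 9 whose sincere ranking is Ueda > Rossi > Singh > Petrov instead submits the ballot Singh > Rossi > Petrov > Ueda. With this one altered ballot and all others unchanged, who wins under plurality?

Singh

First-place totals with the altered ballot: Petrov 12, Ueda 1, Singh 22, Rossi 7.
The winner is unchanged: still Singh.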